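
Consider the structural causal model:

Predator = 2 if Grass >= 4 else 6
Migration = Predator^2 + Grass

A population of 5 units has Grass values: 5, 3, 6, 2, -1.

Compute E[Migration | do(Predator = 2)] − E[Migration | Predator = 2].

-2.5

Every unit gets Predator=2 under the intervention. Migration values become 9, 7, 10, 6, 3; E[Migration|do(Predator=2)] = 7.
Conditioning on Predator=2 selects the 2 unit(s) with Grass ∈ {5, 6}. Their Migration values: 9, 10. Mean = 9.5.
Difference = 7 − 9.5 = -2.5.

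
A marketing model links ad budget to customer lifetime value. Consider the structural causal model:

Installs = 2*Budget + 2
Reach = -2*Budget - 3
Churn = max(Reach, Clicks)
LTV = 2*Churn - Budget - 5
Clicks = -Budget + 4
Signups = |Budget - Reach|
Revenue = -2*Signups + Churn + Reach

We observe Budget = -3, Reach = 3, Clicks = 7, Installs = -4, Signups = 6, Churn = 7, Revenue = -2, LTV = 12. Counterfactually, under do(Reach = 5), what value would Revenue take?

-4

Under do(Reach=5), the mechanism Reach = -2*Budget - 3 is discarded; Reach is fixed at 5.
Clicks = -Budget + 4  [with Budget=-3]  = 7
Signups = |Budget - Reach|  [with Budget=-3, Reach=5]  = 8
Churn = max(Reach, Clicks)  [with Reach=5, Clicks=7]  = 7
Revenue = -2*Signups + Churn + Reach  [with Signups=8, Churn=7, Reach=5]  = -4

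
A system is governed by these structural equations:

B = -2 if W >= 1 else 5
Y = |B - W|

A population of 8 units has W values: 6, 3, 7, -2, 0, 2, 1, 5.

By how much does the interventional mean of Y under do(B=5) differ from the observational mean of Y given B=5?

The intervention sets B=5 in all 8 units regardless of W. Recomputing Y per unit gives 1, 2, 2, 7, 5, 3, 4, 0; average 3.
Observing B=5 restricts to units where B's equation naturally yields 5: W ∈ {-2, 0}. In that subpopulation Y = 7, 5, mean 6.
Difference = 3 − 6 = -3.

-3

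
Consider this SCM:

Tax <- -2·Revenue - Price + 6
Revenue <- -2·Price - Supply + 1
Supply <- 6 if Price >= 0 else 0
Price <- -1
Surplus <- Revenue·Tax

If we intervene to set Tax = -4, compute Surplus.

Intervening sets Tax = -4 and removes its equation (Tax <- -2·Revenue - Price + 6).
Supply = 6 if Price >= 0 else 0  [with Price=-1]  = 0
Revenue = -2·Price - Supply + 1  [with Price=-1, Supply=0]  = 3
Surplus = Revenue·Tax  [with Revenue=3, Tax=-4]  = -12

-12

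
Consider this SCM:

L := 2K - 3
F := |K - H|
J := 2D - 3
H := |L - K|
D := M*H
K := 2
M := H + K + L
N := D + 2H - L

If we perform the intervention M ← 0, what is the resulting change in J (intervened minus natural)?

-8

do(M=0) replaces the equation M := H + K + L with the constant M = 0.
L = 2K - 3  [with K=2]  = 1
H = |L - K|  [with L=1, K=2]  = 1
D = M*H  [with M=0, H=1]  = 0
J = 2D - 3  [with D=0]  = -3
Without intervention: L = 2K - 3  [with K=2]  = 1; H = |L - K|  [with L=1, K=2]  = 1; M = H + K + L  [with H=1, K=2, L=1]  = 4; D = M*H  [with M=4, H=1]  = 4; J = 2D - 3  [with D=4]  = 5.
Change = -3 − 5 = -8.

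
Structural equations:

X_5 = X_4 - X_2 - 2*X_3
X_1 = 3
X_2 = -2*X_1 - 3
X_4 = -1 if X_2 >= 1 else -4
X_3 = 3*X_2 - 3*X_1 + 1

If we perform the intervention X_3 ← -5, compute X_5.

15

do(X_3=-5) replaces the equation X_3 = 3*X_2 - 3*X_1 + 1 with the constant X_3 = -5.
X_2 = -2*X_1 - 3  [with X_1=3]  = -9
X_4 = -1 if X_2 >= 1 else -4  [with X_2=-9]  = -4
X_5 = X_4 - X_2 - 2*X_3  [with X_4=-4, X_2=-9, X_3=-5]  = 15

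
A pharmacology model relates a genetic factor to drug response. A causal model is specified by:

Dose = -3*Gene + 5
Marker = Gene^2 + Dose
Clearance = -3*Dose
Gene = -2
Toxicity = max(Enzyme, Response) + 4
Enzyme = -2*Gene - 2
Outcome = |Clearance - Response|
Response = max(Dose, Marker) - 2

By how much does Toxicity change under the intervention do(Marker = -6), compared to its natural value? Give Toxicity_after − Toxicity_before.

-4

Under do(Marker=-6), the mechanism Marker = Gene^2 + Dose is discarded; Marker is fixed at -6.
Dose = -3*Gene + 5  [with Gene=-2]  = 11
Enzyme = -2*Gene - 2  [with Gene=-2]  = 2
Response = max(Dose, Marker) - 2  [with Dose=11, Marker=-6]  = 9
Toxicity = max(Enzyme, Response) + 4  [with Enzyme=2, Response=9]  = 13
Without intervention: Dose = -3*Gene + 5  [with Gene=-2]  = 11; Enzyme = -2*Gene - 2  [with Gene=-2]  = 2; Marker = Gene^2 + Dose  [with Gene=-2, Dose=11]  = 15; Response = max(Dose, Marker) - 2  [with Dose=11, Marker=15]  = 13; Toxicity = max(Enzyme, Response) + 4  [with Enzyme=2, Response=13]  = 17.
Change = 13 − 17 = -4.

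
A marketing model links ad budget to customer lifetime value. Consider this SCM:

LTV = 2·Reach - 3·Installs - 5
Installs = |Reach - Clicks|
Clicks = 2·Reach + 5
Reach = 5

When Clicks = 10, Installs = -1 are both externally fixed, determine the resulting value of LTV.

Setting Clicks = 10, Installs = -1 by intervention discards those variables' equations.
LTV = 2·Reach - 3·Installs - 5  [with Reach=5, Installs=-1]  = 8

8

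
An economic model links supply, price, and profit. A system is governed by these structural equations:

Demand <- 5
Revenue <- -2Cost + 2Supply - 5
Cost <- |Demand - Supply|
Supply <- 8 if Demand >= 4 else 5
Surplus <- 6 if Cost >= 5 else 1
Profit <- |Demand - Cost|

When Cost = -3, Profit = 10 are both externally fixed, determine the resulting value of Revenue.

17

The joint intervention fixes Cost = -3, Profit = 10, removing each variable's own equation.
Supply = 8 if Demand >= 4 else 5  [with Demand=5]  = 8
Revenue = -2Cost + 2Supply - 5  [with Cost=-3, Supply=8]  = 17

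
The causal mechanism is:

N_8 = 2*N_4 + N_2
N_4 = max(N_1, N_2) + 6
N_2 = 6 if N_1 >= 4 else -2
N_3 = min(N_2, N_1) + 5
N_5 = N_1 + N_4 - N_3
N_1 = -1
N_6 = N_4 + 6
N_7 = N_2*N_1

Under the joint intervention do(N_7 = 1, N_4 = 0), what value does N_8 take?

-2

The joint intervention fixes N_7 = 1, N_4 = 0, removing each variable's own equation.
N_2 = 6 if N_1 >= 4 else -2  [with N_1=-1]  = -2
N_8 = 2*N_4 + N_2  [with N_4=0, N_2=-2]  = -2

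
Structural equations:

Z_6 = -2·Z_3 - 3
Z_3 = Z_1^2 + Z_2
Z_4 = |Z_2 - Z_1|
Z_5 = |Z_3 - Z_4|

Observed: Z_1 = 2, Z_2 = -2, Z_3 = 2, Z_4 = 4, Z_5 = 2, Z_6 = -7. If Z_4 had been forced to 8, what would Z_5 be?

6

Intervening sets Z_4 = 8 and removes its equation (Z_4 = |Z_2 - Z_1|).
Z_3 = Z_1^2 + Z_2  [with Z_1=2, Z_2=-2]  = 2
Z_5 = |Z_3 - Z_4|  [with Z_3=2, Z_4=8]  = 6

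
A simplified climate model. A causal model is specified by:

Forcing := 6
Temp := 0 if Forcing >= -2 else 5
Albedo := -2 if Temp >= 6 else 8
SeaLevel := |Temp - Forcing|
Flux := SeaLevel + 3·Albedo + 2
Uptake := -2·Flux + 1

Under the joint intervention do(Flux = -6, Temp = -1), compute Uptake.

13

The joint intervention fixes Flux = -6, Temp = -1, removing each variable's own equation.
Uptake = -2·Flux + 1  [with Flux=-6]  = 13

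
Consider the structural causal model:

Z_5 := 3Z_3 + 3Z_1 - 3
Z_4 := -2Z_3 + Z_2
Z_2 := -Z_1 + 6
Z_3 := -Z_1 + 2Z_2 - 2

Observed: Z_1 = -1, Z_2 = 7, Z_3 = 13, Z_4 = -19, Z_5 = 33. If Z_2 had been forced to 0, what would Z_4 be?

2

Under do(Z_2=0), the mechanism Z_2 := -Z_1 + 6 is discarded; Z_2 is fixed at 0.
Z_3 = -Z_1 + 2Z_2 - 2  [with Z_1=-1, Z_2=0]  = -1
Z_4 = -2Z_3 + Z_2  [with Z_3=-1, Z_2=0]  = 2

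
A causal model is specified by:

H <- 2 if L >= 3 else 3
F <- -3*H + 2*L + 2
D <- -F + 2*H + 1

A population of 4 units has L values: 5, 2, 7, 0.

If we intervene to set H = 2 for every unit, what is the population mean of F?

3

Under do(H=2), H's equation is replaced by H=2 for every unit. Per-unit F: 6, 0, 10, -4. Mean = 3.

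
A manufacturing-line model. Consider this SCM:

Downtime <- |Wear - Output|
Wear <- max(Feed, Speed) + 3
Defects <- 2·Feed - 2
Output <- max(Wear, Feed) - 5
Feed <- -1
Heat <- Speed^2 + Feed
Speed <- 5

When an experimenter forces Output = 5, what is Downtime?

Intervening sets Output = 5 and removes its equation (Output <- max(Wear, Feed) - 5).
Wear = max(Feed, Speed) + 3  [with Feed=-1, Speed=5]  = 8
Downtime = |Wear - Output|  [with Wear=8, Output=5]  = 3

3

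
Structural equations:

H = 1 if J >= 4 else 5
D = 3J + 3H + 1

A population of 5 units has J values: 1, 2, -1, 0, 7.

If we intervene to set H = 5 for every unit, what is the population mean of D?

21.4

Under do(H=5), H's equation is replaced by H=5 for every unit. Per-unit D: 19, 22, 13, 16, 37. Mean = 21.4.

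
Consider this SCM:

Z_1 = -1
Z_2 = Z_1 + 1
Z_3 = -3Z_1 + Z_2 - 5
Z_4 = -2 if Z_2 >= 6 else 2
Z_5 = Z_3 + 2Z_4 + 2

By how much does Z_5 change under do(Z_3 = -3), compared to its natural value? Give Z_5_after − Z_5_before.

do(Z_3=-3) replaces the equation Z_3 = -3Z_1 + Z_2 - 5 with the constant Z_3 = -3.
Z_2 = Z_1 + 1  [with Z_1=-1]  = 0
Z_4 = -2 if Z_2 >= 6 else 2  [with Z_2=0]  = 2
Z_5 = Z_3 + 2Z_4 + 2  [with Z_3=-3, Z_4=2]  = 3
Without intervention: Z_2 = Z_1 + 1  [with Z_1=-1]  = 0; Z_3 = -3Z_1 + Z_2 - 5  [with Z_1=-1, Z_2=0]  = -2; Z_4 = -2 if Z_2 >= 6 else 2  [with Z_2=0]  = 2; Z_5 = Z_3 + 2Z_4 + 2  [with Z_3=-2, Z_4=2]  = 4.
Change = 3 − 4 = -1.

-1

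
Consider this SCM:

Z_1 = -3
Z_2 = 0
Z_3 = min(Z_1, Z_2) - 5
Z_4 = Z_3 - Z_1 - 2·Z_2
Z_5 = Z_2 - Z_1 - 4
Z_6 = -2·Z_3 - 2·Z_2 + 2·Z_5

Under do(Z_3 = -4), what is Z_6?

6

The intervention breaks the incoming arrows to Z_3: Z_3 = min(Z_1, Z_2) - 5 no longer applies, and Z_3 = -4.
Z_5 = Z_2 - Z_1 - 4  [with Z_2=0, Z_1=-3]  = -1
Z_6 = -2·Z_3 - 2·Z_2 + 2·Z_5  [with Z_3=-4, Z_2=0, Z_5=-1]  = 6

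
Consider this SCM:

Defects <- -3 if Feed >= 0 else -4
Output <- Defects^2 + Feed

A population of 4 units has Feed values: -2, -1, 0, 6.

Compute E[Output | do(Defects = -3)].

9.75

Every unit gets Defects=-3 under the intervention. Output values become 7, 8, 9, 15; E[Output|do(Defects=-3)] = 9.75.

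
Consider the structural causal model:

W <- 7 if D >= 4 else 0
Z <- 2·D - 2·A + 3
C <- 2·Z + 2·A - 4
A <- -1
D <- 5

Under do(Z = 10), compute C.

do(Z=10) replaces the equation Z <- 2·D - 2·A + 3 with the constant Z = 10.
C = 2·Z + 2·A - 4  [with Z=10, A=-1]  = 14

14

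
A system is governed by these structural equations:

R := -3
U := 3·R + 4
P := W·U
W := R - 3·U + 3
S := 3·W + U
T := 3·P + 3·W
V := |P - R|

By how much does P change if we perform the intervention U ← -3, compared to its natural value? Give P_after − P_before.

48

Under do(U=-3), the mechanism U := 3·R + 4 is discarded; U is fixed at -3.
W = R - 3·U + 3  [with R=-3, U=-3]  = 9
P = W·U  [with W=9, U=-3]  = -27
Without intervention: U = 3·R + 4  [with R=-3]  = -5; W = R - 3·U + 3  [with R=-3, U=-5]  = 15; P = W·U  [with W=15, U=-5]  = -75.
Change = -27 − (-75) = 48.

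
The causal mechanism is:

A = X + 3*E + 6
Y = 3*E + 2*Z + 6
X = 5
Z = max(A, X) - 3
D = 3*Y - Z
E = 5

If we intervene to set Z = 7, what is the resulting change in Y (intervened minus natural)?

Intervening sets Z = 7 and removes its equation (Z = max(A, X) - 3).
Y = 3*E + 2*Z + 6  [with E=5, Z=7]  = 35
Without intervention: A = X + 3*E + 6  [with X=5, E=5]  = 26; Z = max(A, X) - 3  [with A=26, X=5]  = 23; Y = 3*E + 2*Z + 6  [with E=5, Z=23]  = 67.
Change = 35 − 67 = -32.

-32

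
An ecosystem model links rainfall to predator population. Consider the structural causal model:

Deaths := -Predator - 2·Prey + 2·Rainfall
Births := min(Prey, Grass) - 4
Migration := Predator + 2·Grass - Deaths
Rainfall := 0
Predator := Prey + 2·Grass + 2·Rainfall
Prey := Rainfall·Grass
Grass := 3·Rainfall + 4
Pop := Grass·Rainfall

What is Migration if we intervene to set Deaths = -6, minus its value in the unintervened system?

Intervening sets Deaths = -6 and removes its equation (Deaths := -Predator - 2·Prey + 2·Rainfall).
Grass = 3·Rainfall + 4  [with Rainfall=0]  = 4
Prey = Rainfall·Grass  [with Rainfall=0, Grass=4]  = 0
Predator = Prey + 2·Grass + 2·Rainfall  [with Prey=0, Grass=4, Rainfall=0]  = 8
Migration = Predator + 2·Grass - Deaths  [with Predator=8, Grass=4, Deaths=-6]  = 22
Without intervention: Grass = 3·Rainfall + 4  [with Rainfall=0]  = 4; Prey = Rainfall·Grass  [with Rainfall=0, Grass=4]  = 0; Predator = Prey + 2·Grass + 2·Rainfall  [with Prey=0, Grass=4, Rainfall=0]  = 8; Deaths = -Predator - 2·Prey + 2·Rainfall  [with Predator=8, Prey=0, Rainfall=0]  = -8; Migration = Predator + 2·Grass - Deaths  [with Predator=8, Grass=4, Deaths=-8]  = 24.
Change = 22 − 24 = -2.

-2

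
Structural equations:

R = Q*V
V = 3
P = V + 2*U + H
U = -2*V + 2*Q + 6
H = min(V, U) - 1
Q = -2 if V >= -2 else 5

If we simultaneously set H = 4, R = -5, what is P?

The joint intervention fixes H = 4, R = -5, removing each variable's own equation.
Q = -2 if V >= -2 else 5  [with V=3]  = -2
U = -2*V + 2*Q + 6  [with V=3, Q=-2]  = -4
P = V + 2*U + H  [with V=3, U=-4, H=4]  = -1

-1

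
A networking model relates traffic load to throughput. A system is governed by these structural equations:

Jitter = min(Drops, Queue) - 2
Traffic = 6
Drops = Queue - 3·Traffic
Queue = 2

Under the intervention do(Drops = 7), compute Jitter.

0

The intervention breaks the incoming arrows to Drops: Drops = Queue - 3·Traffic no longer applies, and Drops = 7.
Jitter = min(Drops, Queue) - 2  [with Drops=7, Queue=2]  = 0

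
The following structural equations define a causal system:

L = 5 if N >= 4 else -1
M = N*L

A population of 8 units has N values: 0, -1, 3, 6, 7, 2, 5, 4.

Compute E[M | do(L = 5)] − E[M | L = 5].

-11.25

do(L=5) breaks L's dependence on N. With L=5 fixed, M across the units is 0, -5, 15, 30, 35, 10, 25, 20, mean 16.25.
Observing L=5 restricts to units where L's equation naturally yields 5: N ∈ {6, 7, 5, 4}. In that subpopulation M = 30, 35, 25, 20, mean 27.5.
Difference = 16.25 − 27.5 = -11.25.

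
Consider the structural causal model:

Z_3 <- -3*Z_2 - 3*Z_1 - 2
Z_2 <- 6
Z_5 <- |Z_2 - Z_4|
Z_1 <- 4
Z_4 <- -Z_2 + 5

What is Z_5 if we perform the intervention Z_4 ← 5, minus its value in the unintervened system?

Intervening sets Z_4 = 5 and removes its equation (Z_4 <- -Z_2 + 5).
Z_5 = |Z_2 - Z_4|  [with Z_2=6, Z_4=5]  = 1
Without intervention: Z_4 = -Z_2 + 5  [with Z_2=6]  = -1; Z_5 = |Z_2 - Z_4|  [with Z_2=6, Z_4=-1]  = 7.
Change = 1 − 7 = -6.

-6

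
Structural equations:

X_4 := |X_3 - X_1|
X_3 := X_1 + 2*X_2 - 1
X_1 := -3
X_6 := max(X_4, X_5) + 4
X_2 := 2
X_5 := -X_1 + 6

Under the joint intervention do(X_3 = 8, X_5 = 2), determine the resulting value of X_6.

15

Setting X_3 = 8, X_5 = 2 by intervention discards those variables' equations.
X_4 = |X_3 - X_1|  [with X_3=8, X_1=-3]  = 11
X_6 = max(X_4, X_5) + 4  [with X_4=11, X_5=2]  = 15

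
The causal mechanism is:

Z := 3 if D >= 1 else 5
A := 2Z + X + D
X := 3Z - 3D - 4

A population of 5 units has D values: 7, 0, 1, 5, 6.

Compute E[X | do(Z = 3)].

-6.4

Under do(Z=3), Z's equation is replaced by Z=3 for every unit. Per-unit X: -16, 5, 2, -10, -13. Mean = -6.4.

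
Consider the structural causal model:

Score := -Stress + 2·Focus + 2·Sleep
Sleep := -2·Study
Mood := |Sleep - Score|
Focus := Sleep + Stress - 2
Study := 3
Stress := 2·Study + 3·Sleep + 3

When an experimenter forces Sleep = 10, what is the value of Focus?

Under do(Sleep=10), the mechanism Sleep := -2·Study is discarded; Sleep is fixed at 10.
Stress = 2·Study + 3·Sleep + 3  [with Study=3, Sleep=10]  = 39
Focus = Sleep + Stress - 2  [with Sleep=10, Stress=39]  = 47

47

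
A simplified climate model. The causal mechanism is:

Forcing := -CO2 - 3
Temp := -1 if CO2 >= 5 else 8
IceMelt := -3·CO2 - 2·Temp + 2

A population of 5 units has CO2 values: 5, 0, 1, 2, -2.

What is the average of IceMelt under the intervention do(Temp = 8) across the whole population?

-17.6

Under do(Temp=8), Temp's equation is replaced by Temp=8 for every unit. Per-unit IceMelt: -29, -14, -17, -20, -8. Mean = -17.6.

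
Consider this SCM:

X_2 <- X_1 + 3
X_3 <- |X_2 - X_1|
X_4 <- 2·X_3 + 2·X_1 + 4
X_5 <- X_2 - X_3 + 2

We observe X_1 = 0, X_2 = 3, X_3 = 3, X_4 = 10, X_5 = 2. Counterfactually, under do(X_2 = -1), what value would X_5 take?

do(X_2=-1) replaces the equation X_2 <- X_1 + 3 with the constant X_2 = -1.
X_3 = |X_2 - X_1|  [with X_2=-1, X_1=0]  = 1
X_5 = X_2 - X_3 + 2  [with X_2=-1, X_3=1]  = 0

0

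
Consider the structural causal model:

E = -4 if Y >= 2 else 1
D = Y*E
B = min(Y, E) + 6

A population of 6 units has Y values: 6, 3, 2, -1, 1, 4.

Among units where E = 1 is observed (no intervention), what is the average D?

0

Observing E=1 restricts to units where E's equation naturally yields 1: Y ∈ {-1, 1}. In that subpopulation D = -1, 1, mean 0.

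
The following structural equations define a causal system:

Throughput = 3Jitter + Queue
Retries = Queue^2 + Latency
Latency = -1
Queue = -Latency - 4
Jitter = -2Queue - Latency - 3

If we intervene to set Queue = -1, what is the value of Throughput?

-1

do(Queue=-1) replaces the equation Queue = -Latency - 4 with the constant Queue = -1.
Jitter = -2Queue - Latency - 3  [with Queue=-1, Latency=-1]  = 0
Throughput = 3Jitter + Queue  [with Jitter=0, Queue=-1]  = -1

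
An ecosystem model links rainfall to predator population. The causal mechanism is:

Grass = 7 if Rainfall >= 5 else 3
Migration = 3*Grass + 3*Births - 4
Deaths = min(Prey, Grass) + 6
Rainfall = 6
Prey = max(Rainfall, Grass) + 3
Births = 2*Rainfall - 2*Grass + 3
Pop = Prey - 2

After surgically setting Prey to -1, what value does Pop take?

-3

The intervention breaks the incoming arrows to Prey: Prey = max(Rainfall, Grass) + 3 no longer applies, and Prey = -1.
Pop = Prey - 2  [with Prey=-1]  = -3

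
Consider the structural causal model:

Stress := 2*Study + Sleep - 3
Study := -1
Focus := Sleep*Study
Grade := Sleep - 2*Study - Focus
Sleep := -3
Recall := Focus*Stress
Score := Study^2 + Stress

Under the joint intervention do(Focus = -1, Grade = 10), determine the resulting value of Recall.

The joint intervention fixes Focus = -1, Grade = 10, removing each variable's own equation.
Stress = 2*Study + Sleep - 3  [with Study=-1, Sleep=-3]  = -8
Recall = Focus*Stress  [with Focus=-1, Stress=-8]  = 8

8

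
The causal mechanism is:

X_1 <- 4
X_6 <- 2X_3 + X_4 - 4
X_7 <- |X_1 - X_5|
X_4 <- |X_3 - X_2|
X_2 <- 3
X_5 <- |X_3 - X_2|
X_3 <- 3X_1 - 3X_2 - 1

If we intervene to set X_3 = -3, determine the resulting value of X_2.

3

Under do(X_3=-3), the mechanism X_3 <- 3X_1 - 3X_2 - 1 is discarded; X_3 is fixed at -3.
Since X_2 is not a descendant of the intervened variable, it is unaffected.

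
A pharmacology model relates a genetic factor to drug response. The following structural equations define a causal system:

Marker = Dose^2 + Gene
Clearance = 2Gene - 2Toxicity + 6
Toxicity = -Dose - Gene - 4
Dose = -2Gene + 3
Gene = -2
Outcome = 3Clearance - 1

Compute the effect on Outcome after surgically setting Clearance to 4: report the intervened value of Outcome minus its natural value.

-48

The intervention breaks the incoming arrows to Clearance: Clearance = 2Gene - 2Toxicity + 6 no longer applies, and Clearance = 4.
Outcome = 3Clearance - 1  [with Clearance=4]  = 11
Without intervention: Dose = -2Gene + 3  [with Gene=-2]  = 7; Toxicity = -Dose - Gene - 4  [with Dose=7, Gene=-2]  = -9; Clearance = 2Gene - 2Toxicity + 6  [with Gene=-2, Toxicity=-9]  = 20; Outcome = 3Clearance - 1  [with Clearance=20]  = 59.
Change = 11 − 59 = -48.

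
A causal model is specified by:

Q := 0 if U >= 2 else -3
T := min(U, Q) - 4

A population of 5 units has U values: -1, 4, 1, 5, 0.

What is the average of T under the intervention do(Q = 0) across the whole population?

Every unit gets Q=0 under the intervention. T values become -5, -4, -4, -4, -4; E[T|do(Q=0)] = -4.2.

-4.2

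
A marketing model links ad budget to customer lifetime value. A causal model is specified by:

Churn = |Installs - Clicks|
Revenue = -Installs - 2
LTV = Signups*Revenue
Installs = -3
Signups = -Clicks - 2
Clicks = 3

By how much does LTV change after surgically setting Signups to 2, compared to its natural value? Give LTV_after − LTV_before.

The intervention breaks the incoming arrows to Signups: Signups = -Clicks - 2 no longer applies, and Signups = 2.
Revenue = -Installs - 2  [with Installs=-3]  = 1
LTV = Signups*Revenue  [with Signups=2, Revenue=1]  = 2
Without intervention: Signups = -Clicks - 2  [with Clicks=3]  = -5; Revenue = -Installs - 2  [with Installs=-3]  = 1; LTV = Signups*Revenue  [with Signups=-5, Revenue=1]  = -5.
Change = 2 − (-5) = 7.

7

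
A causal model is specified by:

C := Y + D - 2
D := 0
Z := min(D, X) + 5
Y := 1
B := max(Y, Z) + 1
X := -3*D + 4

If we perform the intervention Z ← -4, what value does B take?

2

The intervention breaks the incoming arrows to Z: Z := min(D, X) + 5 no longer applies, and Z = -4.
B = max(Y, Z) + 1  [with Y=1, Z=-4]  = 2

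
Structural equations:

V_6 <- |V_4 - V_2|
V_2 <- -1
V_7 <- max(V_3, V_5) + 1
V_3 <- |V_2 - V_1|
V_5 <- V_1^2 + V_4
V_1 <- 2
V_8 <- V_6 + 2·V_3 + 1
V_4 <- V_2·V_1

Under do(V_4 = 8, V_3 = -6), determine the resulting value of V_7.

13

The joint intervention fixes V_4 = 8, V_3 = -6, removing each variable's own equation.
V_5 = V_1^2 + V_4  [with V_1=2, V_4=8]  = 12
V_7 = max(V_3, V_5) + 1  [with V_3=-6, V_5=12]  = 13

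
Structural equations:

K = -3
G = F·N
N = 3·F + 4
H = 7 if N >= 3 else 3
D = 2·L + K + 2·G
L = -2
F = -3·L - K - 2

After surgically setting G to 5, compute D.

The intervention breaks the incoming arrows to G: G = F·N no longer applies, and G = 5.
D = 2·L + K + 2·G  [with L=-2, K=-3, G=5]  = 3

3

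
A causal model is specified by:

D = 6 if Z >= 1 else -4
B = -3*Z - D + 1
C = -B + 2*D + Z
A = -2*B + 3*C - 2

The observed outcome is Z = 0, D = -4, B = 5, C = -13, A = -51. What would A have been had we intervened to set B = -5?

do(B=-5) replaces the equation B = -3*Z - D + 1 with the constant B = -5.
D = 6 if Z >= 1 else -4  [with Z=0]  = -4
C = -B + 2*D + Z  [with B=-5, D=-4, Z=0]  = -3
A = -2*B + 3*C - 2  [with B=-5, C=-3]  = -1

-1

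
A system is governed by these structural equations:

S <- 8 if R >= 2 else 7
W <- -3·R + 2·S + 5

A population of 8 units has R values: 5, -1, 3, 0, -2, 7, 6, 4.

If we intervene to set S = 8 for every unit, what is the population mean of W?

12.75

Under do(S=8), S's equation is replaced by S=8 for every unit. Per-unit W: 6, 24, 12, 21, 27, 0, 3, 9. Mean = 12.75.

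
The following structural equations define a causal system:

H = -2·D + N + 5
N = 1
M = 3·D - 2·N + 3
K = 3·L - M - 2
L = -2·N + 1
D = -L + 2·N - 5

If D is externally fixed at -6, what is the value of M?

The intervention breaks the incoming arrows to D: D = -L + 2·N - 5 no longer applies, and D = -6.
M = 3·D - 2·N + 3  [with D=-6, N=1]  = -17

-17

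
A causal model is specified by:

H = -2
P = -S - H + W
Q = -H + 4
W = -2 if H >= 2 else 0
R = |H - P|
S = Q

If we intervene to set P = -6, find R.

The intervention breaks the incoming arrows to P: P = -S - H + W no longer applies, and P = -6.
R = |H - P|  [with H=-2, P=-6]  = 4

4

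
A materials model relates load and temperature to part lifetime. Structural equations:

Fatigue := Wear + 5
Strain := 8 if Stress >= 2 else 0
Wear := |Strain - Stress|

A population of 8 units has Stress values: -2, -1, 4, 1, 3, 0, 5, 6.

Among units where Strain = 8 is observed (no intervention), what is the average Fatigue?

8.5

Observing Strain=8 restricts to units where Strain's equation naturally yields 8: Stress ∈ {4, 3, 5, 6}. In that subpopulation Fatigue = 9, 10, 8, 7, mean 8.5.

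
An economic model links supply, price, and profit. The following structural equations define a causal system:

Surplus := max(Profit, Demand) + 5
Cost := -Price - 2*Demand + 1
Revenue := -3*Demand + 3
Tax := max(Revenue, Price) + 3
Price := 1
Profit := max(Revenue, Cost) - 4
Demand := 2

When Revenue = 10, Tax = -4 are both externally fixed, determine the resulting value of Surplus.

Under do(Revenue = 10, Tax = -4), each intervened variable's structural equation is replaced by its fixed value.
Cost = -Price - 2*Demand + 1  [with Price=1, Demand=2]  = -4
Profit = max(Revenue, Cost) - 4  [with Revenue=10, Cost=-4]  = 6
Surplus = max(Profit, Demand) + 5  [with Profit=6, Demand=2]  = 11

11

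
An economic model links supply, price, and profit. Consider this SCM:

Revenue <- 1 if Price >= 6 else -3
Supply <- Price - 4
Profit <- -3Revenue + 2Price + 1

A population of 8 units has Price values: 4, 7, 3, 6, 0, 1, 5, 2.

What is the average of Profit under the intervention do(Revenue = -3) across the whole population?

The intervention sets Revenue=-3 in all 8 units regardless of Price. Recomputing Profit per unit gives 18, 24, 16, 22, 10, 12, 20, 14; average 17.

17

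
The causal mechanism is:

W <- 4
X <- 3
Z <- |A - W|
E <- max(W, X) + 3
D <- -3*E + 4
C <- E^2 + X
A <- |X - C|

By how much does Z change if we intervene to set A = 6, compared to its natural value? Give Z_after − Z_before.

The intervention breaks the incoming arrows to A: A <- |X - C| no longer applies, and A = 6.
Z = |A - W|  [with A=6, W=4]  = 2
Without intervention: E = max(W, X) + 3  [with W=4, X=3]  = 7; C = E^2 + X  [with E=7, X=3]  = 52; A = |X - C|  [with X=3, C=52]  = 49; Z = |A - W|  [with A=49, W=4]  = 45.
Change = 2 − 45 = -43.

-43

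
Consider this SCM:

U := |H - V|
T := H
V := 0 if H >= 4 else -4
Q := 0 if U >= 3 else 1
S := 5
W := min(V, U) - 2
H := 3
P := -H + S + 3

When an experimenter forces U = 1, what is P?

The intervention breaks the incoming arrows to U: U := |H - V| no longer applies, and U = 1.
No directed path runs from U to P, so P keeps its natural value.
P = -H + S + 3  [with H=3, S=5]  = 5

5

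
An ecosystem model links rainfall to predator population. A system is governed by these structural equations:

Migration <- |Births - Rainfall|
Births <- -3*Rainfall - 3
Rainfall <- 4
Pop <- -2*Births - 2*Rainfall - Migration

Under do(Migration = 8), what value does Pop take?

The intervention breaks the incoming arrows to Migration: Migration <- |Births - Rainfall| no longer applies, and Migration = 8.
Births = -3*Rainfall - 3  [with Rainfall=4]  = -15
Pop = -2*Births - 2*Rainfall - Migration  [with Births=-15, Rainfall=4, Migration=8]  = 14

14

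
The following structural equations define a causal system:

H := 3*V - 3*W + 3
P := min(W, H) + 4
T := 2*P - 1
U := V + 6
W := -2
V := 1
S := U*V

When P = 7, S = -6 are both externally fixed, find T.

Under do(P = 7, S = -6), each intervened variable's structural equation is replaced by its fixed value.
T = 2*P - 1  [with P=7]  = 13

13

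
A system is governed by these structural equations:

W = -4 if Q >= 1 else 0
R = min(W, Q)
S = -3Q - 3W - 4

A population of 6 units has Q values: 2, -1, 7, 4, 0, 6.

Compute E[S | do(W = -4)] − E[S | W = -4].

5.25

The intervention sets W=-4 in all 6 units regardless of Q. Recomputing S per unit gives 2, 11, -13, -4, 8, -10; average -1.
E[S|W=-4] averages over only the 4 units with W=-4 (Q = 2, 7, 4, 6): S = 2, -13, -4, -10, mean -6.25.
Difference = -1 − (-6.25) = 5.25.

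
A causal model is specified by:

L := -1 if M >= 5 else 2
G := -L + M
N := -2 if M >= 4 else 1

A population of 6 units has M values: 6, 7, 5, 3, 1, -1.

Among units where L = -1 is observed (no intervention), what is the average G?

7

Observing L=-1 restricts to units where L's equation naturally yields -1: M ∈ {6, 7, 5}. In that subpopulation G = 7, 8, 6, mean 7.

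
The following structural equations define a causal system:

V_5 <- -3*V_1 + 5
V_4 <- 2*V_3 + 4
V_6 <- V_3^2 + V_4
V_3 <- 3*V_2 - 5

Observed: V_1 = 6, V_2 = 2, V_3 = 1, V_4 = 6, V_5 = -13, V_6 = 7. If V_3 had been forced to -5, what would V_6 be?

19

The intervention breaks the incoming arrows to V_3: V_3 <- 3*V_2 - 5 no longer applies, and V_3 = -5.
V_4 = 2*V_3 + 4  [with V_3=-5]  = -6
V_6 = V_3^2 + V_4  [with V_3=-5, V_4=-6]  = 19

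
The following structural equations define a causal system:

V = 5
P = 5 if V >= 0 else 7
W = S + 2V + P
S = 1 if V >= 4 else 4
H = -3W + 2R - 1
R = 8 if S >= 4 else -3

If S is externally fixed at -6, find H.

The intervention breaks the incoming arrows to S: S = 1 if V >= 4 else 4 no longer applies, and S = -6.
P = 5 if V >= 0 else 7  [with V=5]  = 5
R = 8 if S >= 4 else -3  [with S=-6]  = -3
W = S + 2V + P  [with S=-6, V=5, P=5]  = 9
H = -3W + 2R - 1  [with W=9, R=-3]  = -34

-34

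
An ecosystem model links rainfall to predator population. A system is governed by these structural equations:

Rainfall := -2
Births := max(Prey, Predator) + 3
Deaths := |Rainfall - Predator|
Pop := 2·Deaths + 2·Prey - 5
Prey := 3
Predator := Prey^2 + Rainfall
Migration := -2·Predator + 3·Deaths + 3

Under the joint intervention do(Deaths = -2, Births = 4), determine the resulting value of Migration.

-17

Setting Deaths = -2, Births = 4 by intervention discards those variables' equations.
Predator = Prey^2 + Rainfall  [with Prey=3, Rainfall=-2]  = 7
Migration = -2·Predator + 3·Deaths + 3  [with Predator=7, Deaths=-2]  = -17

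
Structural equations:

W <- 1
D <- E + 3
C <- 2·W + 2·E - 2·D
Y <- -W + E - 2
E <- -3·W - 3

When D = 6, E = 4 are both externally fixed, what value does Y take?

1

Setting D = 6, E = 4 by intervention discards those variables' equations.
Y = -W + E - 2  [with W=1, E=4]  = 1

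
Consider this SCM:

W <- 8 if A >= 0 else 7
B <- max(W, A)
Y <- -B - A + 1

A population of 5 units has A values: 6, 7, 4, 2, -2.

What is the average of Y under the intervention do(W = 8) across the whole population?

-10.4

Every unit gets W=8 under the intervention. Y values become -13, -14, -11, -9, -5; E[Y|do(W=8)] = -10.4.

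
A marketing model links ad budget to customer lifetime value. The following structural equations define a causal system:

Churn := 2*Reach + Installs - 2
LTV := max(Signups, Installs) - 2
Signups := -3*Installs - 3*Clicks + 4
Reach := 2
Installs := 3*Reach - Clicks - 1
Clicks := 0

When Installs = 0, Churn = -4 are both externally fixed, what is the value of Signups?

4

The joint intervention fixes Installs = 0, Churn = -4, removing each variable's own equation.
Signups = -3*Installs - 3*Clicks + 4  [with Installs=0, Clicks=0]  = 4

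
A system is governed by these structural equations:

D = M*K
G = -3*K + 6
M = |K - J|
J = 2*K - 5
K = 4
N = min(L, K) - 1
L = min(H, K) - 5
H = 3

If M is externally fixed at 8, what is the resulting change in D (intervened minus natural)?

do(M=8) replaces the equation M = |K - J| with the constant M = 8.
D = M*K  [with M=8, K=4]  = 32
Without intervention: J = 2*K - 5  [with K=4]  = 3; M = |K - J|  [with K=4, J=3]  = 1; D = M*K  [with M=1, K=4]  = 4.
Change = 32 − 4 = 28.

28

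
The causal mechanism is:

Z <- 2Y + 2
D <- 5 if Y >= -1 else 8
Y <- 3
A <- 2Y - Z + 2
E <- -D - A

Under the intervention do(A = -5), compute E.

0

Intervening sets A = -5 and removes its equation (A <- 2Y - Z + 2).
D = 5 if Y >= -1 else 8  [with Y=3]  = 5
E = -D - A  [with D=5, A=-5]  = 0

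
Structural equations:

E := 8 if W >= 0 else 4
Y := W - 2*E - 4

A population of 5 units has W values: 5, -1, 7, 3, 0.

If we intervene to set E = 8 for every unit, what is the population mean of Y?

-17.2

Under do(E=8), E's equation is replaced by E=8 for every unit. Per-unit Y: -15, -21, -13, -17, -20. Mean = -17.2.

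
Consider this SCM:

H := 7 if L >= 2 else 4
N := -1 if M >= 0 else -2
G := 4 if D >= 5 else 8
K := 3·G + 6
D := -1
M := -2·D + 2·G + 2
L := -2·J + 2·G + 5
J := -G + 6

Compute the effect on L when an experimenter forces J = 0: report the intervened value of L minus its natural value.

Intervening sets J = 0 and removes its equation (J := -G + 6).
G = 4 if D >= 5 else 8  [with D=-1]  = 8
L = -2·J + 2·G + 5  [with J=0, G=8]  = 21
Without intervention: G = 4 if D >= 5 else 8  [with D=-1]  = 8; J = -G + 6  [with G=8]  = -2; L = -2·J + 2·G + 5  [with J=-2, G=8]  = 25.
Change = 21 − 25 = -4.

-4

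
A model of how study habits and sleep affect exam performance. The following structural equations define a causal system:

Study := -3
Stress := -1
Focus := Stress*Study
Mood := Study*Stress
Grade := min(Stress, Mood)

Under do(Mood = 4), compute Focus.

Under do(Mood=4), the mechanism Mood := Study*Stress is discarded; Mood is fixed at 4.
Since Focus is not a descendant of the intervened variable, it is unaffected.
Focus = Stress*Study  [with Stress=-1, Study=-3]  = 3

3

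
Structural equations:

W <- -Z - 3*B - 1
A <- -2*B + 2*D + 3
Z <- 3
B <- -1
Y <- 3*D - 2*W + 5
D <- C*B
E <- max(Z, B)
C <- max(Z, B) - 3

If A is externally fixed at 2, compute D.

0

do(A=2) replaces the equation A <- -2*B + 2*D + 3 with the constant A = 2.
Since D is not a descendant of the intervened variable, it is unaffected.
C = max(Z, B) - 3  [with Z=3, B=-1]  = 0
D = C*B  [with C=0, B=-1]  = 0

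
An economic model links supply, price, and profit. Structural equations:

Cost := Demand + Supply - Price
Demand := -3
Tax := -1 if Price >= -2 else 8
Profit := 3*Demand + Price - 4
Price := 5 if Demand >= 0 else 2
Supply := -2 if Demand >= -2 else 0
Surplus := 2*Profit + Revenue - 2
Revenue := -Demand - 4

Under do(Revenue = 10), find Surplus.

do(Revenue=10) replaces the equation Revenue := -Demand - 4 with the constant Revenue = 10.
Price = 5 if Demand >= 0 else 2  [with Demand=-3]  = 2
Profit = 3*Demand + Price - 4  [with Demand=-3, Price=2]  = -11
Surplus = 2*Profit + Revenue - 2  [with Profit=-11, Revenue=10]  = -14

-14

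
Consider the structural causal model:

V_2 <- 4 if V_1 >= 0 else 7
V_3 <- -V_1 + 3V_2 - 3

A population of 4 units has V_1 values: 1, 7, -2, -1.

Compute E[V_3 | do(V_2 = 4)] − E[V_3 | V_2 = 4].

do(V_2=4) breaks V_2's dependence on V_1. With V_2=4 fixed, V_3 across the units is 8, 2, 11, 10, mean 7.75.
E[V_3|V_2=4] averages over only the 2 units with V_2=4 (V_1 = 1, 7): V_3 = 8, 2, mean 5.
Difference = 7.75 − 5 = 2.75.

2.75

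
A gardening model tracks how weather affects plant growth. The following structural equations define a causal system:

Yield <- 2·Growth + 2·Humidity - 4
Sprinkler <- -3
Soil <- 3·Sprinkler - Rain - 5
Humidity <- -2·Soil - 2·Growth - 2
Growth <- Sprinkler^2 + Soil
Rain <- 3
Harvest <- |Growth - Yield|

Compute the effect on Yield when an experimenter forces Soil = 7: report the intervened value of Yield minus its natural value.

-144

The intervention breaks the incoming arrows to Soil: Soil <- 3·Sprinkler - Rain - 5 no longer applies, and Soil = 7.
Growth = Sprinkler^2 + Soil  [with Sprinkler=-3, Soil=7]  = 16
Humidity = -2·Soil - 2·Growth - 2  [with Soil=7, Growth=16]  = -48
Yield = 2·Growth + 2·Humidity - 4  [with Growth=16, Humidity=-48]  = -68
Without intervention: Soil = 3·Sprinkler - Rain - 5  [with Sprinkler=-3, Rain=3]  = -17; Growth = Sprinkler^2 + Soil  [with Sprinkler=-3, Soil=-17]  = -8; Humidity = -2·Soil - 2·Growth - 2  [with Soil=-17, Growth=-8]  = 48; Yield = 2·Growth + 2·Humidity - 4  [with Growth=-8, Humidity=48]  = 76.
Change = -68 − 76 = -144.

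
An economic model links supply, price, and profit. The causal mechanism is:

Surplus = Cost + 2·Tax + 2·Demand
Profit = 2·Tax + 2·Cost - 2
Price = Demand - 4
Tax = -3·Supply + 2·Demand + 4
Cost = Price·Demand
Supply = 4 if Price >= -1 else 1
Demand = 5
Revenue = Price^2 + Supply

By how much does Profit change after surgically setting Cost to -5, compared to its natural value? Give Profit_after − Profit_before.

The intervention breaks the incoming arrows to Cost: Cost = Price·Demand no longer applies, and Cost = -5.
Price = Demand - 4  [with Demand=5]  = 1
Supply = 4 if Price >= -1 else 1  [with Price=1]  = 4
Tax = -3·Supply + 2·Demand + 4  [with Supply=4, Demand=5]  = 2
Profit = 2·Tax + 2·Cost - 2  [with Tax=2, Cost=-5]  = -8
Without intervention: Price = Demand - 4  [with Demand=5]  = 1; Supply = 4 if Price >= -1 else 1  [with Price=1]  = 4; Cost = Price·Demand  [with Price=1, Demand=5]  = 5; Tax = -3·Supply + 2·Demand + 4  [with Supply=4, Demand=5]  = 2; Profit = 2·Tax + 2·Cost - 2  [with Tax=2, Cost=5]  = 12.
Change = -8 − 12 = -20.

-20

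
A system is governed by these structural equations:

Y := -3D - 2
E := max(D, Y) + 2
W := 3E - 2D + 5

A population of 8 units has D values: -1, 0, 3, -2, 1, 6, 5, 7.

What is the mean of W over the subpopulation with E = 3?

E[W|E=3] averages over only the 2 units with E=3 (D = -1, 1): W = 16, 12, mean 14.

14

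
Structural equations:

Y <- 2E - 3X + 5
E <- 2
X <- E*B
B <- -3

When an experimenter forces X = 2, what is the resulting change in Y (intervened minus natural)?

-24

The intervention breaks the incoming arrows to X: X <- E*B no longer applies, and X = 2.
Y = 2E - 3X + 5  [with E=2, X=2]  = 3
Without intervention: X = E*B  [with E=2, B=-3]  = -6; Y = 2E - 3X + 5  [with E=2, X=-6]  = 27.
Change = 3 − 27 = -24.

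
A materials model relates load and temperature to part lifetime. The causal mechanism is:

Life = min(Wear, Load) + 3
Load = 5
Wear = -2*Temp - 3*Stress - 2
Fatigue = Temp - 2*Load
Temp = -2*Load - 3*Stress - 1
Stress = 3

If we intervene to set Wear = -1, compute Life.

2

Under do(Wear=-1), the mechanism Wear = -2*Temp - 3*Stress - 2 is discarded; Wear is fixed at -1.
Life = min(Wear, Load) + 3  [with Wear=-1, Load=5]  = 2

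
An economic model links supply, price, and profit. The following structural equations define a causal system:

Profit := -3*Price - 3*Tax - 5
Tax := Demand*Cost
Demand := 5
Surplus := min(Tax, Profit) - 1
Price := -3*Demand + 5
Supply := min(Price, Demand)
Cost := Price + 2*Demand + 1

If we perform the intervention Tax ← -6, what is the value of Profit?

The intervention breaks the incoming arrows to Tax: Tax := Demand*Cost no longer applies, and Tax = -6.
Price = -3*Demand + 5  [with Demand=5]  = -10
Profit = -3*Price - 3*Tax - 5  [with Price=-10, Tax=-6]  = 43

43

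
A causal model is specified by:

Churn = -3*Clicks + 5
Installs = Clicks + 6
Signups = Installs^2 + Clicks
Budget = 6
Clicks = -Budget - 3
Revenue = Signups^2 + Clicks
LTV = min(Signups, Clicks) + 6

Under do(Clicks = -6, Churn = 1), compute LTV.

The joint intervention fixes Clicks = -6, Churn = 1, removing each variable's own equation.
Installs = Clicks + 6  [with Clicks=-6]  = 0
Signups = Installs^2 + Clicks  [with Installs=0, Clicks=-6]  = -6
LTV = min(Signups, Clicks) + 6  [with Signups=-6, Clicks=-6]  = 0

0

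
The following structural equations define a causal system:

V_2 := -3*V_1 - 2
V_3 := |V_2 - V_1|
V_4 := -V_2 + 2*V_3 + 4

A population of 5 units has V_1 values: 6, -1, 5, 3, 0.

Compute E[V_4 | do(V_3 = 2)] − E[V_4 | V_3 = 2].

do(V_3=2) breaks V_3's dependence on V_1. With V_3=2 fixed, V_4 across the units is 28, 7, 25, 19, 10, mean 17.8.
E[V_4|V_3=2] averages over only the 2 units with V_3=2 (V_1 = -1, 0): V_4 = 7, 10, mean 8.5.
Difference = 17.8 − 8.5 = 9.3.

9.3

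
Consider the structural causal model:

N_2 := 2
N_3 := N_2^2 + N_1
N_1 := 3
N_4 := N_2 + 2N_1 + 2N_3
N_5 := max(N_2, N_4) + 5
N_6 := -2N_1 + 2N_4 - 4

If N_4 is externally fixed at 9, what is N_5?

14

Intervening sets N_4 = 9 and removes its equation (N_4 := N_2 + 2N_1 + 2N_3).
N_5 = max(N_2, N_4) + 5  [with N_2=2, N_4=9]  = 14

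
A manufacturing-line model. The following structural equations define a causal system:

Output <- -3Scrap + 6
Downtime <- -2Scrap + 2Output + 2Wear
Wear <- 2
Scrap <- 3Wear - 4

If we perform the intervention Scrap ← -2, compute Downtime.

Under do(Scrap=-2), the mechanism Scrap <- 3Wear - 4 is discarded; Scrap is fixed at -2.
Output = -3Scrap + 6  [with Scrap=-2]  = 12
Downtime = -2Scrap + 2Output + 2Wear  [with Scrap=-2, Output=12, Wear=2]  = 32

32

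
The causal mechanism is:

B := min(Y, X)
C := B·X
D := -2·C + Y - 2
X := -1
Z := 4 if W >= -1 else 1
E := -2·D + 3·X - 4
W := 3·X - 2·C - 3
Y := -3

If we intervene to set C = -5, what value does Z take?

4

do(C=-5) replaces the equation C := B·X with the constant C = -5.
W = 3·X - 2·C - 3  [with X=-1, C=-5]  = 4
Z = 4 if W >= -1 else 1  [with W=4]  = 4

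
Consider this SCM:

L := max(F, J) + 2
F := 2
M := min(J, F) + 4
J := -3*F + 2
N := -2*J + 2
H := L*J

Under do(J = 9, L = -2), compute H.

-18

Setting J = 9, L = -2 by intervention discards those variables' equations.
H = L*J  [with L=-2, J=9]  = -18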